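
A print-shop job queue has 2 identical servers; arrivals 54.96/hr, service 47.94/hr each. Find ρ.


ρ = λ/(cμ) = 54.96/(2·47.94) = 54.96/95.88 = 0.5732

Final: 0.5732


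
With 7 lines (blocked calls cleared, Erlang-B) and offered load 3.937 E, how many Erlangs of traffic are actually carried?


B(7,3.937) = 0.059571 (Erlang-B)
Carried load = a(1 − B) = 3.937·(1 − 0.059571) = 3.937·0.940429 = 3.7025 E

Final: 3.7025 Erlangs


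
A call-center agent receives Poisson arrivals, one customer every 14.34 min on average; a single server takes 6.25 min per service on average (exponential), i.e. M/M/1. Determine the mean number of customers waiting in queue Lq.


λ = 60/14.34 = 4.1841 /hr
μ = 60/6.25 = 9.6000 /hr
ρ = λ/μ = 4.1841/9.6000 = 0.4358
Lq = ρ²/(1−ρ) = 0.1900/0.5642 = 0.3367

Final: 0.3367


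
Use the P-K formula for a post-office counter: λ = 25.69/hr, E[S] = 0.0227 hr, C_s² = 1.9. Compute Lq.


ρ = λ·E[S] = 25.69·0.0227 = 0.5832
Lq = ρ²(1+C_s²)/(2(1−ρ)) = 0.3401·(1+1.9)/(2·0.4168)
= 0.3401·2.9000/0.8337 = 1.18299

Final: 1.18299


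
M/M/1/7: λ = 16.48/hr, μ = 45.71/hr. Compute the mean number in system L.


ρ = 16.48/45.71 = 0.3605
L = ρ[1 − (K+1)ρ^K + Kρ^(K+1)] / [(1−ρ)(1−ρ^(K+1))]
Numerator: 0.3605·(1 − 8·0.0007918 + 7·0.0002855) = 0.358970
Denominator: (0.6395)·(0.999715) = 0.639284
L = 0.358970/0.639284 = 0.5615

Final: 0.5615


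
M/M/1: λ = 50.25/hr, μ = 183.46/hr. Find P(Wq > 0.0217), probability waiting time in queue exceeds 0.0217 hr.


ρ = 50.25/183.46 = 0.2739
P(Wq > t) = ρ·e^{−(μ−λ)t} = 0.2739·e^{−2.8907}
= 0.2739·0.055540 = 0.015212

Final: 0.015212


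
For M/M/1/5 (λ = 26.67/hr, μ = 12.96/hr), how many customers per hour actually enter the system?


ρ = 2.0579; P_K = (1−ρ)ρ^5/(1−ρ^6) = 0.520920
λ_eff = λ(1 − P_K) = 26.67·(1 − 0.520920) = 26.67·0.479080 = 12.7771 /hr

Final: 12.7771 /hr


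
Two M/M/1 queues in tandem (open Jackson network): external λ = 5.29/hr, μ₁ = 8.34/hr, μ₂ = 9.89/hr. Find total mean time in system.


Each node sees arrival rate λ = 5.29/hr (tandem ⇒ throughput preserved).
W₁ = 1/(μ₁−λ) = 1/(8.34−5.29) = 0.32787 hr
W₂ = 1/(μ₂−λ) = 1/(9.89−5.29) = 0.21739 hr
W_total = W₁ + W₂ = 0.32787 + 0.21739 = 0.54526 hr

Final: 0.54526 hr


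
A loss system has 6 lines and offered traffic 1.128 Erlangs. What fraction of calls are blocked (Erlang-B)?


B(c,a) = (a^c/c!) / Σ_{k=0}^{c} a^k/k!
a^6/6! = 0.002861
Σ terms (k=0..6): 1.00000 + 1.12800 + 0.63619 + 0.23921 + 0.06746 + 0.01522 + 0.002861 = 3.088936
B = 0.002861/3.088936 = 0.0009262

Final: 0.0009262


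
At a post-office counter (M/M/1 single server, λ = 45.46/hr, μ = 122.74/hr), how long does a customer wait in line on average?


ρ = 45.46/122.74 = 0.3704
Wq = ρ/(μ−λ) = 0.3704/(122.74 − 45.46) = 0.3704/77.28 = 0.004793 hr

Final: 0.004793 hr


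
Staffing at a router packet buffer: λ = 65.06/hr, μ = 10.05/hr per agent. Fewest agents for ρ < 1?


Stability requires cμ > λ ⇔ c > λ/μ.
λ/μ = 65.06/10.05 = 6.4736
Minimum integer c = ⌊6.4736⌋ + 1 = 7
Check: 7·10.05 = 70.35 > 65.06, while 6·10.05 = 60.30 ≤ 65.06

Final: 7 servers


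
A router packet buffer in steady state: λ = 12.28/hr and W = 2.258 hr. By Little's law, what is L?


L = λW = 12.28·2.258 = 27.7282

Final: 27.7282


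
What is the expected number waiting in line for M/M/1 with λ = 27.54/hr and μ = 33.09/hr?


ρ = 27.54/33.09 = 0.8323
Lq = ρ²/(1−ρ) = 0.6927/0.1677 = 4.1299

Final: 4.1299


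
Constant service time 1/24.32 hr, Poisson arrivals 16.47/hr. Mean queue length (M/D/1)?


ρ = 16.47/24.32 = 0.6772
M/D/1: Lq = ρ²/(2(1−ρ)) = 0.4586/(2·0.3228) = 0.71043

Final: 0.71043


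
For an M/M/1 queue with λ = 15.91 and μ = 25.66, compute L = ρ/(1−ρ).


ρ = λ/μ = 15.91/25.66 = 0.6200
L = ρ/(1−ρ) = 0.6200/(1 − 0.6200) = 0.6200/0.3800 = 1.6318

Final: 1.6318


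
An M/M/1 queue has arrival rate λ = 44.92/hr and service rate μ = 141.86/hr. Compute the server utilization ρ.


ρ = λ/μ = 44.92/141.86 = 0.3167

Final: 0.3167


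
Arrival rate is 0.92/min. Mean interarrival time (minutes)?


Mean interarrival time = 1/λ = 1/0.92 minute = 1.08696 minute
In minutes: 1.08696 × 1 = 1.0870 min

Final: 1.0870 min


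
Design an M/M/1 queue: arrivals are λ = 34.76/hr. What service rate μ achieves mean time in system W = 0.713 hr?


W = 1/(μ−λ) ⇒ μ − λ = 1/W = 1/0.713 = 1.4025
μ = λ + 1/W = 34.76 + 1.4025 = 36.1625 per hr

Final: 36.1625 /hr


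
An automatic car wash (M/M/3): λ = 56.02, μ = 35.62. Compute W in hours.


a = 1.5727; ρ = 0.5242; P₀ = 0.193344
Lq = P₀·a^c·ρ/(c!(1−ρ)²) = 0.29032
Wq = Lq/λ = 0.29032/56.02 = 0.005182 hr
W = Wq + 1/μ = 0.005182 + 0.02807 = 0.03326 hr

Final: 0.03326 hr


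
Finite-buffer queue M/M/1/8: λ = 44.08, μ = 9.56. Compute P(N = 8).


ρ = λ/μ = 44.08/9.56 = 4.6109
P_K = (1−ρ)ρ^K/(1−ρ^(K+1)) = (-3.6109·204300.555992)/(1 − 942005.074072)
= -737704.518080/-942004.074072 = 0.783122

Final: 0.783122


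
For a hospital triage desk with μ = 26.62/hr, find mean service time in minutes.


Mean service time = 1/μ = 1/26.62 hour = 0.03757 hour
In minutes: 0.03757 × 60 = 2.2539 min

Final: 2.2539 min


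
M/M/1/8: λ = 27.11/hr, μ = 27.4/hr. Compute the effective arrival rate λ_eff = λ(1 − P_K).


ρ = 0.9894; P_K = (1−ρ)ρ^8/(1−ρ^9) = 0.106441
λ_eff = λ(1 − P_K) = 27.11·(1 − 0.106441) = 27.11·0.893559 = 24.2244 /hr

Final: 24.2244 /hr


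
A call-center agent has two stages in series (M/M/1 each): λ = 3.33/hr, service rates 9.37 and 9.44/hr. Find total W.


Each node sees arrival rate λ = 3.33/hr (tandem ⇒ throughput preserved).
W₁ = 1/(μ₁−λ) = 1/(9.37−3.33) = 0.16556 hr
W₂ = 1/(μ₂−λ) = 1/(9.44−3.33) = 0.16367 hr
W_total = W₁ + W₂ = 0.16556 + 0.16367 = 0.32923 hr

Final: 0.32923 hr


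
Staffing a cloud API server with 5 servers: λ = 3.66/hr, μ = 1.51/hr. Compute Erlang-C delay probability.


a = λ/μ = 2.4238; ρ = a/5 = 0.4848
P₀ = 0.086761 (from M/M/c formula)
C(c,a) = [a^c/(c!(1−ρ))]·P₀ = [83.66055/(120·0.5152)]·0.086761
= 1.35312·0.086761 = 0.117398

Final: 0.117398


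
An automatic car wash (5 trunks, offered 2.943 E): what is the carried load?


B(5,2.943) = 0.105207 (Erlang-B)
Carried load = a(1 − B) = 2.943·(1 − 0.105207) = 2.943·0.894793 = 2.6334 E

Final: 2.6334 Erlangs


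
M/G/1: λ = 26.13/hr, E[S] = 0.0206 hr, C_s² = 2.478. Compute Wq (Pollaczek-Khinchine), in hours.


ρ = λ·E[S] = 26.13·0.0206 = 0.5383
E[S²] = E[S]²(1+C_s²) = 0.0206²·(1+2.478) = 0.001476
Wq = λ·E[S²]/(2(1−ρ)) = 26.13·0.001476/(2·0.4617) = 0.04176 hr

Final: 0.04176 hr


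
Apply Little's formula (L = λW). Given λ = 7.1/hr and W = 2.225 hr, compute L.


L = λW = 7.1·2.225 = 15.7975

Final: 15.7975


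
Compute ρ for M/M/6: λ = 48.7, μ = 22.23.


ρ = λ/(cμ) = 48.7/(6·22.23) = 48.7/133.38 = 0.3651

Final: 0.3651


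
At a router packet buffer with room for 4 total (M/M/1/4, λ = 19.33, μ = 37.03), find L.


ρ = 19.33/37.03 = 0.5220
L = ρ[1 − (K+1)ρ^K + Kρ^(K+1)] / [(1−ρ)(1−ρ^(K+1))]
Numerator: 0.5220·(1 − 5·0.074253 + 4·0.038761) = 0.409140
Denominator: (0.4780)·(0.961239) = 0.459464
L = 0.409140/0.459464 = 0.8905

Final: 0.8905


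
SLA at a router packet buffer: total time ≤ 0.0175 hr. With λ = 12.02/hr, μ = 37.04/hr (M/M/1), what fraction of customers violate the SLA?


W ~ Exponential(μ−λ) for M/M/1.
μ − λ = 37.04 − 12.02 = 25.0200
P(W > t) = e^{−(μ−λ)t} = e^{−0.4379} = 0.645423

Final: 0.645423


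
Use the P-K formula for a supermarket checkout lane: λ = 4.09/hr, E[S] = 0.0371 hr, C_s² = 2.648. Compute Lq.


ρ = λ·E[S] = 4.09·0.0371 = 0.1517
Lq = ρ²(1+C_s²)/(2(1−ρ)) = 0.02302·(1+2.648)/(2·0.8483)
= 0.02302·3.6480/1.6965 = 0.04951

Final: 0.04951


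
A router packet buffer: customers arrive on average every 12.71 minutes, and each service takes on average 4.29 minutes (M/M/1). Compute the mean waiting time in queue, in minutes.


λ = 60/12.71 = 4.7207 /hr
μ = 60/4.29 = 13.9860 /hr
ρ = λ/μ = 4.7207/13.9860 = 0.3375
Wq = ρ/(μ−λ) = 0.3375/(13.9860−4.7207) = 0.03643 hr
In minutes: 0.03643·60 = 2.186 min

Final: 2.186 min


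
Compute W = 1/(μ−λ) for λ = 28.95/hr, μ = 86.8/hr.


W = 1/(μ−λ) = 1/(86.8 − 28.95) = 1/57.85 = 0.01729 hr

Final: 0.01729 hr


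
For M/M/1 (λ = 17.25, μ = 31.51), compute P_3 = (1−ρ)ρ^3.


ρ = 17.25/31.51 = 0.5474
P_n = (1−ρ)·ρ^n = (1 − 0.5474)·0.5474^3 = 0.4526·0.164067 = 0.074249

Final: 0.074249


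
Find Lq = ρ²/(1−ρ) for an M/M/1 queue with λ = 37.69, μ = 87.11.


ρ = 37.69/87.11 = 0.4327
Lq = ρ²/(1−ρ) = 0.1872/0.5673 = 0.3300

Final: 0.3300


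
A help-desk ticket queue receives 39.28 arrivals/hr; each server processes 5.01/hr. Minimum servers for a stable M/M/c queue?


Stability requires cμ > λ ⇔ c > λ/μ.
λ/μ = 39.28/5.01 = 7.8403
Minimum integer c = ⌊7.8403⌋ + 1 = 8
Check: 8·5.01 = 40.08 > 39.28, while 7·5.01 = 35.07 ≤ 39.28

Final: 8 servers


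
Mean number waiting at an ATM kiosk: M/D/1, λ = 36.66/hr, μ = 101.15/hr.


ρ = 36.66/101.15 = 0.3624
M/D/1: Lq = ρ²/(2(1−ρ)) = 0.1314/(2·0.6376) = 0.10301

Final: 0.10301


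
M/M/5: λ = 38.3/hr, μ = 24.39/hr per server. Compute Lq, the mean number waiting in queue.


a = λ/μ = 1.5703; ρ = a/5 = 0.3141
P₀ = 0.207555
Lq = P₀·a^c·ρ / (c!·(1−ρ)²) = 0.207555·9.54849·0.3141/(120·0.47051)
= 0.01102

Final: 0.01102


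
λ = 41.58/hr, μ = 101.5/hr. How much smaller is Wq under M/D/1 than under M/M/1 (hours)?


ρ = 41.58/101.5 = 0.4097
Wq(M/M/1) = ρ/(μ−λ) = 0.4097/59.92 = 0.006837 hr
Wq(M/D/1) = ρ/(2(μ−λ)) = 0.003418 hr
Savings = 0.006837 − 0.003418 = 0.003418 hr

Final: 0.003418 hr


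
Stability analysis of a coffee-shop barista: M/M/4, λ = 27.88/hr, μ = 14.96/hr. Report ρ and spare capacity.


Total capacity cμ = 4·14.96 = 59.84/hr
ρ = λ/(cμ) = 27.88/59.84 = 0.4659
Stable ⇔ ρ < 1: YES
Spare capacity = cμ − λ = 59.84 − 27.88 = 31.96/hr

Final: ρ = 0.4659; stable; margin = 31.96/hr


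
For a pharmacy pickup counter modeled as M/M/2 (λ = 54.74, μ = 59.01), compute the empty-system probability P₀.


a = λ/μ = 54.74/59.01 = 0.9276; ρ = a/c = 0.4638
Σ_{k=0}^{1} a^k/k! (terms k=0..1) = 1.00000 + 0.92764 = 1.92764
Tail: a^2/(2!(1−ρ)) = 0.86051/(2·0.5362) = 0.80245
P₀ = 1/(1.92764 + 0.80245) = 1/2.73009 = 0.366288

Final: 0.366288


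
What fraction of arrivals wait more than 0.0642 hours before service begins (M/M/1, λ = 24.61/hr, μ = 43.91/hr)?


ρ = 24.61/43.91 = 0.5605
P(Wq > t) = ρ·e^{−(μ−λ)t} = 0.5605·e^{−1.2391}
= 0.5605·0.289656 = 0.162342

Final: 0.162342


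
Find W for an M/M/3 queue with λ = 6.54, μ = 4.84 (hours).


a = 1.3512; ρ = 0.4504; P₀ = 0.249230
Lq = P₀·a^c·ρ/(c!(1−ρ)²) = 0.15282
Wq = Lq/λ = 0.15282/6.54 = 0.02337 hr
W = Wq + 1/μ = 0.02337 + 0.20661 = 0.22998 hr

Final: 0.22998 hr


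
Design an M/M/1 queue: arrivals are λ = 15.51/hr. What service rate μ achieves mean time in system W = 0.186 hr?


W = 1/(μ−λ) ⇒ μ − λ = 1/W = 1/0.186 = 5.3763
μ = λ + 1/W = 15.51 + 5.3763 = 20.8863 per hr

Final: 20.8863 /hr


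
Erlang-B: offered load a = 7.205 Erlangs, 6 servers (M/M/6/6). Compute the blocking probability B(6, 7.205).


B(c,a) = (a^c/c!) / Σ_{k=0}^{c} a^k/k!
a^6/6! = 194.299380
Σ terms (k=0..6): 1.00000 + 7.20500 + 25.95601 + 62.33769 + 112.28576 + 161.80379 + 194.29938 = 564.887633
B = 194.299380/564.887633 = 0.343961

Final: 0.343961


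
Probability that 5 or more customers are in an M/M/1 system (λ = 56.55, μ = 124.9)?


ρ = 56.55/124.9 = 0.4528
P(N ≥ n) = ρ^n = 0.4528^5 = 0.019026

Final: 0.019026


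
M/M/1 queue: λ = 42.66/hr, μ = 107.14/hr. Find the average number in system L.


ρ = λ/μ = 42.66/107.14 = 0.3982
L = ρ/(1−ρ) = 0.3982/(1 − 0.3982) = 0.3982/0.6018 = 0.6616

Final: 0.6616


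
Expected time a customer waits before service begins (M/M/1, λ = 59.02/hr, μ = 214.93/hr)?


ρ = 59.02/214.93 = 0.2746
Wq = ρ/(μ−λ) = 0.2746/(214.93 − 59.02) = 0.2746/155.91 = 0.001761 hr

Final: 0.001761 hr


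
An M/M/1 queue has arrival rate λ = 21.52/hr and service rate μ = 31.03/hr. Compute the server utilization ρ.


ρ = λ/μ = 21.52/31.03 = 0.6935

Final: 0.6935


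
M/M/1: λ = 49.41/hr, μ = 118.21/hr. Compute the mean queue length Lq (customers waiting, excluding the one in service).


ρ = 49.41/118.21 = 0.4180
Lq = ρ²/(1−ρ) = 0.1747/0.5820 = 0.3002

Final: 0.3002


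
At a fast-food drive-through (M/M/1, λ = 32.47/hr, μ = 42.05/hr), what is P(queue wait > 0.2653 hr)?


ρ = 32.47/42.05 = 0.7722
P(Wq > t) = ρ·e^{−(μ−λ)t} = 0.7722·e^{−2.5416}
= 0.7722·0.078742 = 0.060803

Final: 0.060803


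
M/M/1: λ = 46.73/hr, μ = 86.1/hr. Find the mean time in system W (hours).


W = 1/(μ−λ) = 1/(86.1 − 46.73) = 1/39.37 = 0.02540 hr

Final: 0.02540 hr


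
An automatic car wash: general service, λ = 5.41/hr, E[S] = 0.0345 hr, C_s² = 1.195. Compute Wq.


ρ = λ·E[S] = 5.41·0.0345 = 0.1866
E[S²] = E[S]²(1+C_s²) = 0.0345²·(1+1.195) = 0.002613
Wq = λ·E[S²]/(2(1−ρ)) = 5.41·0.002613/(2·0.8134) = 0.008689 hr

Final: 0.008689 hr


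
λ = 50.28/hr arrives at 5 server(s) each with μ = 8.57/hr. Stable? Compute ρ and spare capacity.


Total capacity cμ = 5·8.57 = 42.85/hr
ρ = λ/(cμ) = 50.28/42.85 = 1.1734
Stable ⇔ ρ < 1: NO
Spare capacity = cμ − λ = 42.85 − 50.28 = -7.43/hr

Final: ρ = 1.1734; unstable; margin = -7.43/hr


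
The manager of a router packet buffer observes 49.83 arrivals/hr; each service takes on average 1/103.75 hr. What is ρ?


ρ = λ/μ = 49.83/103.75 = 0.4803

Final: 0.4803


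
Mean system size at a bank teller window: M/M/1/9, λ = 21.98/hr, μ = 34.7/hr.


ρ = 21.98/34.7 = 0.6334
L = ρ[1 − (K+1)ρ^K + Kρ^(K+1)] / [(1−ρ)(1−ρ^(K+1))]
Numerator: 0.6334·(1 − 10·0.016417 + 9·0.010399) = 0.588724
Denominator: (0.3666)·(0.989601) = 0.362759
L = 0.588724/0.362759 = 1.6229

Final: 1.6229


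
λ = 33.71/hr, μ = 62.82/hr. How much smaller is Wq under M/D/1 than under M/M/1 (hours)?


ρ = 33.71/62.82 = 0.5366
Wq(M/M/1) = ρ/(μ−λ) = 0.5366/29.11 = 0.01843 hr
Wq(M/D/1) = ρ/(2(μ−λ)) = 0.009217 hr
Savings = 0.01843 − 0.009217 = 0.009217 hr

Final: 0.009217 hr


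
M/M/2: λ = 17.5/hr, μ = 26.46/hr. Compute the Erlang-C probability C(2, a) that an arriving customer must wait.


a = λ/μ = 0.6614; ρ = a/2 = 0.3307
P₀ = 0.502982 (from M/M/c formula)
C(c,a) = [a^c/(c!(1−ρ))]·P₀ = [0.43742/(2·0.6693)]·0.502982
= 0.32677·0.502982 = 0.164358

Final: 0.164358


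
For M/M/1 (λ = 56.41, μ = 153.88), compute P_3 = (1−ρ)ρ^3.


ρ = 56.41/153.88 = 0.3666
P_n = (1−ρ)·ρ^n = (1 − 0.3666)·0.3666^3 = 0.6334·0.049263 = 0.031204

Final: 0.031204


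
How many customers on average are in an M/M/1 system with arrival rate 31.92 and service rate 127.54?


ρ = λ/μ = 31.92/127.54 = 0.2503
L = ρ/(1−ρ) = 0.2503/(1 − 0.2503) = 0.2503/0.7497 = 0.3338

Final: 0.3338


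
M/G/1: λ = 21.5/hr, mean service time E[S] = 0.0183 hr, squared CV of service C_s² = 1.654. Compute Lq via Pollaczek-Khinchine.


ρ = λ·E[S] = 21.5·0.0183 = 0.3935
Lq = ρ²(1+C_s²)/(2(1−ρ)) = 0.1548·(1+1.654)/(2·0.6065)
= 0.1548·2.6540/1.2131 = 0.33868

Final: 0.33868


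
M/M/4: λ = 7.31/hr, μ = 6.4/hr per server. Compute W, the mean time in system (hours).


a = 1.1422; ρ = 0.2855; P₀ = 0.318260
Lq = P₀·a^c·ρ/(c!(1−ρ)²) = 0.01263
Wq = Lq/λ = 0.01263/7.31 = 0.001727 hr
W = Wq + 1/μ = 0.001727 + 0.15625 = 0.15798 hr

Final: 0.15798 hr


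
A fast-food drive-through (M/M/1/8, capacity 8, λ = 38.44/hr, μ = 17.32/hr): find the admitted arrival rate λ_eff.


ρ = 2.2194; P_K = (1−ρ)ρ^8/(1−ρ^9) = 0.549849
λ_eff = λ(1 − P_K) = 38.44·(1 − 0.549849) = 38.44·0.450151 = 17.3038 /hr

Final: 17.3038 /hr


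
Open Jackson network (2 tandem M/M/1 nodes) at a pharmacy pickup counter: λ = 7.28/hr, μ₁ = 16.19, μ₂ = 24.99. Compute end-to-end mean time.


Each node sees arrival rate λ = 7.28/hr (tandem ⇒ throughput preserved).
W₁ = 1/(μ₁−λ) = 1/(16.19−7.28) = 0.11223 hr
W₂ = 1/(μ₂−λ) = 1/(24.99−7.28) = 0.05647 hr
W_total = W₁ + W₂ = 0.11223 + 0.05647 = 0.16870 hr

Final: 0.16870 hr


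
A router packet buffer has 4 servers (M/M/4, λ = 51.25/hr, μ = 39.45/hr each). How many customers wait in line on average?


a = λ/μ = 1.2991; ρ = a/4 = 0.3248
P₀ = 0.271434
Lq = P₀·a^c·ρ / (c!·(1−ρ)²) = 0.271434·2.84831·0.3248/(24·0.45592)
= 0.02295

Final: 0.02295


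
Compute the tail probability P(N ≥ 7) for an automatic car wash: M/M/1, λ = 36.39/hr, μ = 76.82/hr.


ρ = 36.39/76.82 = 0.4737
P(N ≥ n) = ρ^n = 0.4737^7 = 0.005352

Final: 0.005352


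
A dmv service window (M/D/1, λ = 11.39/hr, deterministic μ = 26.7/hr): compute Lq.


ρ = 11.39/26.7 = 0.4266
M/D/1: Lq = ρ²/(2(1−ρ)) = 0.1820/(2·0.5734) = 0.15868

Final: 0.15868


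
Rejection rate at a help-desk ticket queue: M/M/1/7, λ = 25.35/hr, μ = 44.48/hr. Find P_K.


ρ = λ/μ = 25.35/44.48 = 0.5699
P_K = (1−ρ)ρ^K/(1−ρ^(K+1)) = (0.4301·0.019530)/(1 − 0.011130)
= 0.008399/0.988870 = 0.008494

Final: 0.008494


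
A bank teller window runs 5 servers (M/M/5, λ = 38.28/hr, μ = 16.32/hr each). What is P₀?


a = λ/μ = 38.28/16.32 = 2.3456; ρ = a/c = 0.4691
Σ_{k=0}^{4} a^k/k! (terms k=0..4) = 1.00000 + 2.34559 + 2.75089 + 2.15082 + 1.26123 = 9.50853
Tail: a^5/(5!(1−ρ)) = 71.00009/(120·0.5309) = 1.11450
P₀ = 1/(9.50853 + 1.11450) = 1/10.62303 = 0.094135

Final: 0.094135


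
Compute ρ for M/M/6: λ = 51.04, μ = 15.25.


ρ = λ/(cμ) = 51.04/(6·15.25) = 51.04/91.50 = 0.5578

Final: 0.5578


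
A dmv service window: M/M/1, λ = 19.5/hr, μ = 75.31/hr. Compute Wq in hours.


ρ = 19.5/75.31 = 0.2589
Wq = ρ/(μ−λ) = 0.2589/(75.31 − 19.5) = 0.2589/55.81 = 0.004639 hr

Final: 0.004639 hr


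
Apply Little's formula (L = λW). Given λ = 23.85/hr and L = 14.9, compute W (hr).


W = L/λ = 14.9/23.85 = 0.6247 hr

Final: 0.6247 hr


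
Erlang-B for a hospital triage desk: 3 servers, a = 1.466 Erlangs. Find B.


B(c,a) = (a^c/c!) / Σ_{k=0}^{c} a^k/k!
a^3/3! = 0.525110
Σ terms (k=0..3): 1.00000 + 1.46600 + 1.07458 + 0.52511 = 4.065688
B = 0.525110/4.065688 = 0.129157

Final: 0.129157


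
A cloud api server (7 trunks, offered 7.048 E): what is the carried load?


B(7,7.048) = 0.251839 (Erlang-B)
Carried load = a(1 − B) = 7.048·(1 − 0.251839) = 7.048·0.748161 = 5.2730 E

Final: 5.2730 Erlangs


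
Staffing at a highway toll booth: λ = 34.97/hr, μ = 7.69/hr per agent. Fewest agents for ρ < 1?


Stability requires cμ > λ ⇔ c > λ/μ.
λ/μ = 34.97/7.69 = 4.5475
Minimum integer c = ⌊4.5475⌋ + 1 = 5
Check: 5·7.69 = 38.45 > 34.97, while 4·7.69 = 30.76 ≤ 34.97

Final: 5 servers


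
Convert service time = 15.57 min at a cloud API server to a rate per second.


μ = 1/(service time) in consistent units.
1 second = 0.0166667 min, so μ = 0.0166667/15.57 = 0.001070 per second

Final: 0.001070 /sec


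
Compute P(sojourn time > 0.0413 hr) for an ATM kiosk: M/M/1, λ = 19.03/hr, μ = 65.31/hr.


W ~ Exponential(μ−λ) for M/M/1.
μ − λ = 65.31 − 19.03 = 46.2800
P(W > t) = e^{−(μ−λ)t} = e^{−1.9114} = 0.147879

Final: 0.147879


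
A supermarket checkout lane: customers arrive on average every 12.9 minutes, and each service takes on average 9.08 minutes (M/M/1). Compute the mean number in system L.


λ = 60/12.9 = 4.6512 /hr
μ = 60/9.08 = 6.6079 /hr
ρ = λ/μ = 4.6512/6.6079 = 0.7039
L = ρ/(1−ρ) = 0.7039/0.2961 = 2.3770

Final: 2.3770


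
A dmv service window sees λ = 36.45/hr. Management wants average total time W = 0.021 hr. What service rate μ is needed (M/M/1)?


W = 1/(μ−λ) ⇒ μ − λ = 1/W = 1/0.021 = 47.6190
μ = λ + 1/W = 36.45 + 47.6190 = 84.0690 per hr

Final: 84.0690 /hr


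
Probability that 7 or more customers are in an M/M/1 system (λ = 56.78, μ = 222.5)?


ρ = 56.78/222.5 = 0.2552
P(N ≥ n) = ρ^n = 0.2552^7 = 0.00007048

Final: 0.00007048


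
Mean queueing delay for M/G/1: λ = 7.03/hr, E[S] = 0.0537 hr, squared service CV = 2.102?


ρ = λ·E[S] = 7.03·0.0537 = 0.3775
E[S²] = E[S]²(1+C_s²) = 0.0537²·(1+2.102) = 0.008945
Wq = λ·E[S²]/(2(1−ρ)) = 7.03·0.008945/(2·0.6225) = 0.05051 hr

Final: 0.05051 hr


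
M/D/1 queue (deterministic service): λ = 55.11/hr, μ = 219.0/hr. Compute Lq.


ρ = 55.11/219.0 = 0.2516
M/D/1: Lq = ρ²/(2(1−ρ)) = 0.06332/(2·0.7484) = 0.04231

Final: 0.04231


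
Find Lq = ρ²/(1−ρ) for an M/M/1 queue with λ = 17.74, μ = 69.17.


ρ = 17.74/69.17 = 0.2565
Lq = ρ²/(1−ρ) = 0.06578/0.7435 = 0.08847

Final: 0.08847


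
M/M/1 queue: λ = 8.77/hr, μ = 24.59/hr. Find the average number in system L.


ρ = λ/μ = 8.77/24.59 = 0.3566
L = ρ/(1−ρ) = 0.3566/(1 − 0.3566) = 0.3566/0.6434 = 0.5544

Final: 0.5544


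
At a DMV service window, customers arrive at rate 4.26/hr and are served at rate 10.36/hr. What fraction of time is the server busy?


ρ = λ/μ = 4.26/10.36 = 0.4112

Final: 0.4112


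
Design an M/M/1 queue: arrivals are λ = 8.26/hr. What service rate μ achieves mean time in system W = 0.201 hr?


W = 1/(μ−λ) ⇒ μ − λ = 1/W = 1/0.201 = 4.9751
μ = λ + 1/W = 8.26 + 4.9751 = 13.2351 per hr

Final: 13.2351 /hr


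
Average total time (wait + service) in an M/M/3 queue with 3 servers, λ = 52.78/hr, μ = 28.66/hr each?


a = 1.8416; ρ = 0.6139; P₀ = 0.138253
Lq = P₀·a^c·ρ/(c!(1−ρ)²) = 0.59251
Wq = Lq/λ = 0.59251/52.78 = 0.01123 hr
W = Wq + 1/μ = 0.01123 + 0.03489 = 0.04612 hr

Final: 0.04612 hr


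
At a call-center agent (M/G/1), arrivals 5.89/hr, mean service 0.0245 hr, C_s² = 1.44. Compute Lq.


ρ = λ·E[S] = 5.89·0.0245 = 0.1443
Lq = ρ²(1+C_s²)/(2(1−ρ)) = 0.02082·(1+1.44)/(2·0.8557)
= 0.02082·2.4400/1.7114 = 0.02969

Final: 0.02969


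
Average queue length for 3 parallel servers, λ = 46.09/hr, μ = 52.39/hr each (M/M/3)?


a = λ/μ = 0.8797; ρ = a/3 = 0.2932
P₀ = 0.411981
Lq = P₀·a^c·ρ / (c!·(1−ρ)²) = 0.411981·0.68089·0.2932/(6·0.49950)
= 0.02745

Final: 0.02745


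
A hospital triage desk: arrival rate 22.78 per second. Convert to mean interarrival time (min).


Mean interarrival time = 1/λ = 1/22.78 second = 0.04390 second
In minutes: 0.04390 × 0.0166667 = 0.0007316 min

Final: 0.0007316 min


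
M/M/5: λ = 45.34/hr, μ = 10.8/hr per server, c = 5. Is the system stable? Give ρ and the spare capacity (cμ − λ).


Total capacity cμ = 5·10.8 = 54.00/hr
ρ = λ/(cμ) = 45.34/54.00 = 0.8396
Stable ⇔ ρ < 1: YES
Spare capacity = cμ − λ = 54.00 − 45.34 = 8.66/hr

Final: ρ = 0.8396; stable; margin = 8.66/hr


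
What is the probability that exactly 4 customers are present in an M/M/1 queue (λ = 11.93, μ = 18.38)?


ρ = 11.93/18.38 = 0.6491
P_n = (1−ρ)·ρ^n = (1 − 0.6491)·0.6491^4 = 0.3509·0.177492 = 0.062287

Final: 0.062287


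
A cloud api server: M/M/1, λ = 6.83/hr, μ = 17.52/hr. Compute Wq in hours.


ρ = 6.83/17.52 = 0.3898
Wq = ρ/(μ−λ) = 0.3898/(17.52 − 6.83) = 0.3898/10.69 = 0.03647 hr

Final: 0.03647 hr


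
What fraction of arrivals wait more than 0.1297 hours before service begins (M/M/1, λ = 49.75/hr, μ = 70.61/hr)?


ρ = 49.75/70.61 = 0.7046
P(Wq > t) = ρ·e^{−(μ−λ)t} = 0.7046·e^{−2.7055}
= 0.7046·0.066834 = 0.047090

Final: 0.047090


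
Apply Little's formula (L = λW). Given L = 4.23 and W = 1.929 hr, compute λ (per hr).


λ = L/W = 4.23/1.929 = 2.1928 /hr

Final: 2.1928 /hr


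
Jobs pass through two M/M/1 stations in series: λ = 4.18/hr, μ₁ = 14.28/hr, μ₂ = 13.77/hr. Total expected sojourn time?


Each node sees arrival rate λ = 4.18/hr (tandem ⇒ throughput preserved).
W₁ = 1/(μ₁−λ) = 1/(14.28−4.18) = 0.09901 hr
W₂ = 1/(μ₂−λ) = 1/(13.77−4.18) = 0.10428 hr
W_total = W₁ + W₂ = 0.09901 + 0.10428 = 0.20329 hr

Final: 0.20329 hr


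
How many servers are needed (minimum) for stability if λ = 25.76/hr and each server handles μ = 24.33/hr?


Stability requires cμ > λ ⇔ c > λ/μ.
λ/μ = 25.76/24.33 = 1.0588
Minimum integer c = ⌊1.0588⌋ + 1 = 2
Check: 2·24.33 = 48.66 > 25.76, while 1·24.33 = 24.33 ≤ 25.76

Final: 2 servers


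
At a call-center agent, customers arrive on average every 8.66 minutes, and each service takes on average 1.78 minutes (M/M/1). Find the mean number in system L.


λ = 60/8.66 = 6.9284 /hr
μ = 60/1.78 = 33.7079 /hr
ρ = λ/μ = 6.9284/33.7079 = 0.2055
L = ρ/(1−ρ) = 0.2055/0.7945 = 0.2587

Final: 0.2587


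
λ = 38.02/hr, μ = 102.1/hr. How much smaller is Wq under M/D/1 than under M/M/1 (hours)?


ρ = 38.02/102.1 = 0.3724
Wq(M/M/1) = ρ/(μ−λ) = 0.3724/64.08 = 0.005811 hr
Wq(M/D/1) = ρ/(2(μ−λ)) = 0.002906 hr
Savings = 0.005811 − 0.002906 = 0.002906 hr

Final: 0.002906 hr


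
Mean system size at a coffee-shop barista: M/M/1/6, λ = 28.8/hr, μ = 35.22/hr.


ρ = 28.8/35.22 = 0.8177
L = ρ[1 − (K+1)ρ^K + Kρ^(K+1)] / [(1−ρ)(1−ρ^(K+1))]
Numerator: 0.8177·(1 − 7·0.298964 + 6·0.244468) = 0.305875
Denominator: (0.1823)·(0.755532) = 0.137720
L = 0.305875/0.137720 = 2.2210

Final: 2.2210


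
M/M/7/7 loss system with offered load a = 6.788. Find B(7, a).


B(c,a) = (a^c/c!) / Σ_{k=0}^{c} a^k/k!
a^7/7! = 131.753542
Σ terms (k=0..7): 1.00000 + 6.78800 + 23.03847 + 52.12838 + 88.46187 + 120.09583 + 135.86841 + 131.75354 = 559.134504
B = 131.753542/559.134504 = 0.235638

Final: 0.235638


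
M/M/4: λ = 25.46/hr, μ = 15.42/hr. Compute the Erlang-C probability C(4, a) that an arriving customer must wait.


a = λ/μ = 1.6511; ρ = a/4 = 0.4128
P₀ = 0.188976 (from M/M/c formula)
C(c,a) = [a^c/(c!(1−ρ))]·P₀ = [7.43184/(24·0.5872)]·0.188976
= 0.52733·0.188976 = 0.099652

Final: 0.099652


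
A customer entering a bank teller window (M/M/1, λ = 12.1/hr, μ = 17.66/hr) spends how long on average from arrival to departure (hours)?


W = 1/(μ−λ) = 1/(17.66 − 12.1) = 1/5.56 = 0.1799 hr

Final: 0.1799 hr


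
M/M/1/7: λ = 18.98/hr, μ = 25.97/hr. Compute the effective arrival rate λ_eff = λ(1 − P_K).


ρ = 0.7308; P_K = (1−ρ)ρ^7/(1−ρ^8) = 0.032632
λ_eff = λ(1 − P_K) = 18.98·(1 − 0.032632) = 18.98·0.967368 = 18.3606 /hr

Final: 18.3606 /hr


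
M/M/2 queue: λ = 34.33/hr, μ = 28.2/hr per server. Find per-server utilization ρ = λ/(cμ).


ρ = λ/(cμ) = 34.33/(2·28.2) = 34.33/56.40 = 0.6087

Final: 0.6087


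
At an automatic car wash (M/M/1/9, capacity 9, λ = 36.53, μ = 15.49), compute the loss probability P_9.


ρ = λ/μ = 36.53/15.49 = 2.3583
P_K = (1−ρ)ρ^K/(1−ρ^(K+1)) = (-1.3583·2256.234782)/(1 − 5320.868728)
= -3064.633946/-5319.868728 = 0.576073

Final: 0.576073


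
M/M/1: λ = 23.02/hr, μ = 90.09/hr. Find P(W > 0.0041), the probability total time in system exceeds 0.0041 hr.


W ~ Exponential(μ−λ) for M/M/1.
μ − λ = 90.09 − 23.02 = 67.0700
P(W > t) = e^{−(μ−λ)t} = e^{−0.2750} = 0.759582

Final: 0.759582


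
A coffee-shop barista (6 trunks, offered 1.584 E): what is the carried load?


B(6,1.584) = 0.004506 (Erlang-B)
Carried load = a(1 − B) = 1.584·(1 − 0.004506) = 1.584·0.995494 = 1.5769 E

Final: 1.5769 Erlangs


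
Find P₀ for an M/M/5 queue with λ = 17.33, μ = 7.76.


a = λ/μ = 17.33/7.76 = 2.2332; ρ = a/c = 0.4466
Σ_{k=0}^{4} a^k/k! (terms k=0..4) = 1.00000 + 2.23325 + 2.49370 + 1.85635 + 1.03642 = 8.61971
Tail: a^5/(5!(1−ρ)) = 55.55002/(120·0.5534) = 0.83657
P₀ = 1/(8.61971 + 0.83657) = 1/9.45628 = 0.105750

Final: 0.105750


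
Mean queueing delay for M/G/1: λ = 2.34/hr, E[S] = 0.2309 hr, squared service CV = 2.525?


ρ = λ·E[S] = 2.34·0.2309 = 0.5403
E[S²] = E[S]²(1+C_s²) = 0.2309²·(1+2.525) = 0.187935
Wq = λ·E[S²]/(2(1−ρ)) = 2.34·0.187935/(2·0.4597) = 0.47833 hr

Final: 0.47833 hr


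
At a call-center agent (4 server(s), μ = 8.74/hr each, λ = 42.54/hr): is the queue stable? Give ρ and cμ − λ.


Total capacity cμ = 4·8.74 = 34.96/hr
ρ = λ/(cμ) = 42.54/34.96 = 1.2168
Stable ⇔ ρ < 1: NO
Spare capacity = cμ − λ = 34.96 − 42.54 = -7.58/hr

Final: ρ = 1.2168; unstable; margin = -7.58/hr


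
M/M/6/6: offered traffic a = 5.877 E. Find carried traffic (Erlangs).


B(6,5.877) = 0.256238 (Erlang-B)
Carried load = a(1 − B) = 5.877·(1 − 0.256238) = 5.877·0.743762 = 4.3711 E

Final: 4.3711 Erlangs


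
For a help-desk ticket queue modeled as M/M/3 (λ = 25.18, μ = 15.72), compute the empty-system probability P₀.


a = λ/μ = 25.18/15.72 = 1.6018; ρ = a/c = 0.5339
Σ_{k=0}^{2} a^k/k! (terms k=0..2) = 1.00000 + 1.60178 + 1.28285 = 3.88463
Tail: a^3/(3!(1−ρ)) = 4.10969/(6·0.4661) = 1.46962
P₀ = 1/(3.88463 + 1.46962) = 1/5.35425 = 0.186768

Final: 0.186768


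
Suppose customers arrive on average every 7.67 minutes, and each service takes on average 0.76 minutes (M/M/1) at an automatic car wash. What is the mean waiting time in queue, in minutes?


λ = 60/7.67 = 7.8227 /hr
μ = 60/0.76 = 78.9474 /hr
ρ = λ/μ = 7.8227/78.9474 = 0.09909
Wq = ρ/(μ−λ) = 0.09909/(78.9474−7.8227) = 0.001393 hr
In minutes: 0.001393·60 = 0.08359 min

Final: 0.08359 min


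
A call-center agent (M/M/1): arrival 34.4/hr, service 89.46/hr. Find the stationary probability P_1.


ρ = 34.4/89.46 = 0.3845
P_n = (1−ρ)·ρ^n = (1 − 0.3845)·0.3845^1 = 0.6155·0.384529 = 0.236667

Final: 0.236667


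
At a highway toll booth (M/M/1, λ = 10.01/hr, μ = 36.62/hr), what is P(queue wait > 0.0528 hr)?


ρ = 10.01/36.62 = 0.2733
P(Wq > t) = ρ·e^{−(μ−λ)t} = 0.2733·e^{−1.4050}
= 0.2733·0.245365 = 0.067070

Final: 0.067070


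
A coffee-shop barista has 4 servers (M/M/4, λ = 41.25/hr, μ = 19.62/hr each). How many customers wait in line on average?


a = λ/μ = 2.1024; ρ = a/4 = 0.5256
P₀ = 0.116582
Lq = P₀·a^c·ρ / (c!·(1−ρ)²) = 0.116582·19.53889·0.5256/(24·0.22504)
= 0.22168

Final: 0.22168


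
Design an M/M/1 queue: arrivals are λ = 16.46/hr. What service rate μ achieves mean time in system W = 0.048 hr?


W = 1/(μ−λ) ⇒ μ − λ = 1/W = 1/0.048 = 20.8333
μ = λ + 1/W = 16.46 + 20.8333 = 37.2933 per hr

Final: 37.2933 /hr


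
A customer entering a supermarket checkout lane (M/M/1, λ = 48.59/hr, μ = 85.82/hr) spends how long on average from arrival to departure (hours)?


W = 1/(μ−λ) = 1/(85.82 − 48.59) = 1/37.23 = 0.02686 hr

Final: 0.02686 hr


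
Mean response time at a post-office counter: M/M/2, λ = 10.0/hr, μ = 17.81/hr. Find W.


a = 0.5615; ρ = 0.2807; P₀ = 0.561596
Lq = P₀·a^c·ρ/(c!(1−ρ)²) = 0.04804
Wq = Lq/λ = 0.04804/10.0 = 0.004804 hr
W = Wq + 1/μ = 0.004804 + 0.05615 = 0.06095 hr

Final: 0.06095 hr


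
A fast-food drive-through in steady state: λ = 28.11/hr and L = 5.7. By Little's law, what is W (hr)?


W = L/λ = 5.7/28.11 = 0.2028 hr

Final: 0.2028 hr


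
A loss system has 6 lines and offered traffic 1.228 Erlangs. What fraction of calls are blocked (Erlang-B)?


B(c,a) = (a^c/c!) / Σ_{k=0}^{c} a^k/k!
a^6/6! = 0.004763
Σ terms (k=0..6): 1.00000 + 1.22800 + 0.75399 + 0.30863 + 0.09475 + 0.02327 + 0.004763 = 3.413410
B = 0.004763/3.413410 = 0.001395

Final: 0.001395


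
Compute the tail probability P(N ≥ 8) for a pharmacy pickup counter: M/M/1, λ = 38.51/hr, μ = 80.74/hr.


ρ = 38.51/80.74 = 0.4770
P(N ≥ n) = ρ^n = 0.4770^8 = 0.002678

Final: 0.002678


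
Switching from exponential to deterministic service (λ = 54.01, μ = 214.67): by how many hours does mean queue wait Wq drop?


ρ = 54.01/214.67 = 0.2516
Wq(M/M/1) = ρ/(μ−λ) = 0.2516/160.66 = 0.001566 hr
Wq(M/D/1) = ρ/(2(μ−λ)) = 0.0007830 hr
Savings = 0.001566 − 0.0007830 = 0.0007830 hr

Final: 0.0007830 hr


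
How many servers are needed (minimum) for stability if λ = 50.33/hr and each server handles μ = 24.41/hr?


Stability requires cμ > λ ⇔ c > λ/μ.
λ/μ = 50.33/24.41 = 2.0619
Minimum integer c = ⌊2.0619⌋ + 1 = 3
Check: 3·24.41 = 73.23 > 50.33, while 2·24.41 = 48.82 ≤ 50.33

Final: 3 servers


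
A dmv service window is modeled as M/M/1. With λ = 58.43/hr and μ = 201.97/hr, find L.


ρ = λ/μ = 58.43/201.97 = 0.2893
L = ρ/(1−ρ) = 0.2893/(1 − 0.2893) = 0.2893/0.7107 = 0.4071

Final: 0.4071


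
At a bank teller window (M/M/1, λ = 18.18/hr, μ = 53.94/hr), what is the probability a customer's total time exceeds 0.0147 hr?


W ~ Exponential(μ−λ) for M/M/1.
μ − λ = 53.94 − 18.18 = 35.7600
P(W > t) = e^{−(μ−λ)t} = e^{−0.5257} = 0.591158

Final: 0.591158


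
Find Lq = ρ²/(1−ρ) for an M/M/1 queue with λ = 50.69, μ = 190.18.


ρ = 50.69/190.18 = 0.2665
Lq = ρ²/(1−ρ) = 0.07104/0.7335 = 0.09686

Final: 0.09686


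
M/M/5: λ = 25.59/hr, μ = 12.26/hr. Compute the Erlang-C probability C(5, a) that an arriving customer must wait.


a = λ/μ = 2.0873; ρ = a/5 = 0.4175
P₀ = 0.122867 (from M/M/c formula)
C(c,a) = [a^c/(c!(1−ρ))]·P₀ = [39.61860/(120·0.5825)]·0.122867
= 0.56675·0.122867 = 0.069634

Final: 0.069634


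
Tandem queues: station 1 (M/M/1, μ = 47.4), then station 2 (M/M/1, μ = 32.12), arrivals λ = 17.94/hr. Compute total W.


Each node sees arrival rate λ = 17.94/hr (tandem ⇒ throughput preserved).
W₁ = 1/(μ₁−λ) = 1/(47.4−17.94) = 0.03394 hr
W₂ = 1/(μ₂−λ) = 1/(32.12−17.94) = 0.07052 hr
W_total = W₁ + W₂ = 0.03394 + 0.07052 = 0.10447 hr

Final: 0.10447 hr


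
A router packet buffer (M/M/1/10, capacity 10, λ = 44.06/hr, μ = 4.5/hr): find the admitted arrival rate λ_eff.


ρ = 9.7911; P_K = (1−ρ)ρ^10/(1−ρ^11) = 0.897867
λ_eff = λ(1 − P_K) = 44.06·(1 − 0.897867) = 44.06·0.102133 = 4.5000 /hr

Final: 4.5000 /hr


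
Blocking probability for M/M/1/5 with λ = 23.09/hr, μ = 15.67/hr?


ρ = λ/μ = 23.09/15.67 = 1.4735
P_K = (1−ρ)ρ^K/(1−ρ^(K+1)) = (-0.4735·6.946638)/(1 − 10.235984)
= -3.289346/-9.235984 = 0.356145

Final: 0.356145


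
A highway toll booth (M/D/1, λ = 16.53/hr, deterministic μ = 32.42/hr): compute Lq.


ρ = 16.53/32.42 = 0.5099
M/D/1: Lq = ρ²/(2(1−ρ)) = 0.2600/(2·0.4901) = 0.26520

Final: 0.26520


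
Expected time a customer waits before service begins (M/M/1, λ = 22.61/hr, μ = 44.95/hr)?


ρ = 22.61/44.95 = 0.5030
Wq = ρ/(μ−λ) = 0.5030/(44.95 − 22.61) = 0.5030/22.34 = 0.02252 hr

Final: 0.02252 hr


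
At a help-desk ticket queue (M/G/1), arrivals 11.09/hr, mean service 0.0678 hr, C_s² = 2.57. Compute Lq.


ρ = λ·E[S] = 11.09·0.0678 = 0.7519
Lq = ρ²(1+C_s²)/(2(1−ρ)) = 0.5654·(1+2.57)/(2·0.2481)
= 0.5654·3.5700/0.4962 = 4.06759

Final: 4.06759


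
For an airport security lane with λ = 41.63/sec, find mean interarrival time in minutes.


Mean interarrival time = 1/λ = 1/41.63 second = 0.02402 second
In minutes: 0.02402 × 0.0166667 = 0.0004004 min

Final: 0.0004004 min


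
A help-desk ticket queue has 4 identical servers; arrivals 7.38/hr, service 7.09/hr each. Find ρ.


ρ = λ/(cμ) = 7.38/(4·7.09) = 7.38/28.36 = 0.2602

Final: 0.2602


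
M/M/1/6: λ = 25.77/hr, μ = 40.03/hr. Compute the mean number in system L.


ρ = 25.77/40.03 = 0.6438
L = ρ[1 − (K+1)ρ^K + Kρ^(K+1)] / [(1−ρ)(1−ρ^(K+1))]
Numerator: 0.6438·(1 − 7·0.071182 + 6·0.045825) = 0.499996
Denominator: (0.3562)·(0.954175) = 0.339908
L = 0.499996/0.339908 = 1.4710

Final: 1.4710


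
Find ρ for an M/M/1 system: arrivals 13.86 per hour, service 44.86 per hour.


ρ = λ/μ = 13.86/44.86 = 0.3090

Final: 0.3090


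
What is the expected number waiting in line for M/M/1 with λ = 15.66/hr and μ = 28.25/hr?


ρ = 15.66/28.25 = 0.5543
Lq = ρ²/(1−ρ) = 0.3073/0.4457 = 0.6895

Final: 0.6895


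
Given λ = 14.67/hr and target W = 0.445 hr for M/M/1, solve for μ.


W = 1/(μ−λ) ⇒ μ − λ = 1/W = 1/0.445 = 2.2472
μ = λ + 1/W = 14.67 + 2.2472 = 16.9172 per hr

Final: 16.9172 /hr


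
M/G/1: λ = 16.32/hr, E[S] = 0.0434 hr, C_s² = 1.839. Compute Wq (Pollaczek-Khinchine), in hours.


ρ = λ·E[S] = 16.32·0.0434 = 0.7083
E[S²] = E[S]²(1+C_s²) = 0.0434²·(1+1.839) = 0.005347
Wq = λ·E[S²]/(2(1−ρ)) = 16.32·0.005347/(2·0.2917) = 0.14958 hr

Final: 0.14958 hr


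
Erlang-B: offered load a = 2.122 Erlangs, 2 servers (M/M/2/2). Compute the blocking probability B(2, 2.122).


B(c,a) = (a^c/c!) / Σ_{k=0}^{c} a^k/k!
a^2/2! = 2.251442
Σ terms (k=0..2): 1.00000 + 2.12200 + 2.25144 = 5.373442
B = 2.251442/5.373442 = 0.418994

Final: 0.418994


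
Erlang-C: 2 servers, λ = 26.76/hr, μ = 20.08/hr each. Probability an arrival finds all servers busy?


a = λ/μ = 1.3327; ρ = a/2 = 0.6663
P₀ = 0.200239 (from M/M/c formula)
C(c,a) = [a^c/(c!(1−ρ))]·P₀ = [1.77601/(2·0.3337)]·0.200239
= 2.66136·0.200239 = 0.532908

Final: 0.532908


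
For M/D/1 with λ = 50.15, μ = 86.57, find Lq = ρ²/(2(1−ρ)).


ρ = 50.15/86.57 = 0.5793
M/D/1: Lq = ρ²/(2(1−ρ)) = 0.3356/(2·0.4207) = 0.39885

Final: 0.39885


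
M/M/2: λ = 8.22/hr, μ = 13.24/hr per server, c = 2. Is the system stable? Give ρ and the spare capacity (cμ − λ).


Total capacity cμ = 2·13.24 = 26.48/hr
ρ = λ/(cμ) = 8.22/26.48 = 0.3104
Stable ⇔ ρ < 1: YES
Spare capacity = cμ − λ = 26.48 − 8.22 = 18.26/hr

Final: ρ = 0.3104; stable; margin = 18.26/hr


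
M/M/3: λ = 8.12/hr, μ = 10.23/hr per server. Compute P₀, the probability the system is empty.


a = λ/μ = 8.12/10.23 = 0.7937; ρ = a/c = 0.2646
Σ_{k=0}^{2} a^k/k! (terms k=0..2) = 1.00000 + 0.79374 + 0.31501 = 2.10876
Tail: a^3/(3!(1−ρ)) = 0.50008/(6·0.7354) = 0.11333
P₀ = 1/(2.10876 + 0.11333) = 1/2.22209 = 0.450027

Final: 0.450027


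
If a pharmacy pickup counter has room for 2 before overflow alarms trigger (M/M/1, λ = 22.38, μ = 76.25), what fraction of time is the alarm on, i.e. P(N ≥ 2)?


ρ = 22.38/76.25 = 0.2935
P(N ≥ n) = ρ^n = 0.2935^2 = 0.086147

Final: 0.086147


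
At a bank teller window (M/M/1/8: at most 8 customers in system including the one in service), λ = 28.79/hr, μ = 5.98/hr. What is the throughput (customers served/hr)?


ρ = 4.8144; P_K = (1−ρ)ρ^8/(1−ρ^9) = 0.792290
λ_eff = λ(1 − P_K) = 28.79·(1 − 0.792290) = 28.79·0.207710 = 5.9800 /hr

Final: 5.9800 /hr


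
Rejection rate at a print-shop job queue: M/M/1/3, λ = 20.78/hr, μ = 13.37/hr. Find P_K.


ρ = λ/μ = 20.78/13.37 = 1.5542
P_K = (1−ρ)ρ^K/(1−ρ^(K+1)) = (-0.5542·3.754416)/(1 − 5.835211)
= -2.080795/-4.835211 = 0.430342

Final: 0.430342


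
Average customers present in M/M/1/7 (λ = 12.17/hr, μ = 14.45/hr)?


ρ = 12.17/14.45 = 0.8422
L = ρ[1 − (K+1)ρ^K + Kρ^(K+1)] / [(1−ρ)(1−ρ^(K+1))]
Numerator: 0.8422·(1 − 8·0.300579 + 7·0.253152) = 0.309456
Denominator: (0.1578)·(0.746848) = 0.117842
L = 0.309456/0.117842 = 2.6260

Final: 2.6260


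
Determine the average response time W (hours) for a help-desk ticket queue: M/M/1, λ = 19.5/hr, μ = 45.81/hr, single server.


W = 1/(μ−λ) = 1/(45.81 − 19.5) = 1/26.31 = 0.03801 hr

Final: 0.03801 hr
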